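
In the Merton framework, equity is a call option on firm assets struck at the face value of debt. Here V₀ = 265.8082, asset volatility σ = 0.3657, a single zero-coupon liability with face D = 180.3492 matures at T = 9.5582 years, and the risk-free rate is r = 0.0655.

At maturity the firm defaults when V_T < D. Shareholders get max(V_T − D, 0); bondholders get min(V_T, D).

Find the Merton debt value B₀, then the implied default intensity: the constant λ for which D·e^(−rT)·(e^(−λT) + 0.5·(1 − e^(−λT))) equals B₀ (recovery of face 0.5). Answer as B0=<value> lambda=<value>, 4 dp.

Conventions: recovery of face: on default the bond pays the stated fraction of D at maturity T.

B0=79.8387 lambda=0.0441

With assets at 265.8082 and a single debt payment of 180.3492 at 9.5582 years:
d₁ = [ln(V₀/D) + (r + σ²/2)T] / (σ√T)
   = [ln(265.8082/180.3492) + (0.0655 + 0.5·0.3657²)·9.5582] / (0.3657·√9.5582)
   = [0.387880 + 1.265202] / 1.130611 = 1.462115
d₂ = d₁ − σ√T = 1.462115 − 1.130611 = 0.331504
N(d₁) = 0.928145,  N(d₂) = 0.629868,  e^(−rT) = 0.534693
E₀ = V₀·N(d₁) − D·e^(−rT)·N(d₂)
   = 265.8082·0.928145 − 180.3492·0.534693·0.629868 = 185.969452
B₀ = V₀ − E₀ = 265.8082 − 185.969452 = 79.838748
e^(−λT) = (B₀·e^(rT)/D − 0.5)/(1 − 0.5) = (79.8387·1.870231/180.3492 − 0.5)/0.5 = 0.65586356
λ = −ln(0.65586356)/9.5582 = 0.044130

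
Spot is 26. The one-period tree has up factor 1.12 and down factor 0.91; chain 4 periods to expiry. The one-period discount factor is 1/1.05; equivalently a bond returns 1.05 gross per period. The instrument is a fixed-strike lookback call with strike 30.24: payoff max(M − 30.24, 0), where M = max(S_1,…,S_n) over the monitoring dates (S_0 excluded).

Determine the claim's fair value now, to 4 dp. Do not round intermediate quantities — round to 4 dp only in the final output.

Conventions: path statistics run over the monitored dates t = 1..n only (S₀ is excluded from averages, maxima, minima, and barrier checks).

Set p* = 0.6667 (from d < R < u); the path-dependent value is the discounted p*-expectation over all price paths.
Enumerate all 2^4 = 16 price paths (U = up ×1.12, D = down ×0.91); each path with k up-moves has probability p*^k·(1−p*)^(4−k).
DDDD: M=23.6600, payoff=0.0000, prob=0.012346
UDDD: M=29.1200, payoff=0.0000, prob=0.024691
DUDD: M=26.4992, payoff=0.0000, prob=0.024691
UUDD: M=32.6144, payoff=2.3744, prob=0.049383
DDUD: M=24.1143, payoff=0.0000, prob=0.024691
UDUD: M=29.6791, payoff=0.0000, prob=0.049383
DUUD: M=29.6791, payoff=0.0000, prob=0.049383
UUUD: M=36.5281, payoff=6.2881, prob=0.098765
DDDU: M=23.6600, payoff=0.0000, prob=0.024691
UDDU: M=29.1200, payoff=0.0000, prob=0.049383
DUDU: M=27.0080, payoff=0.0000, prob=0.049383
UUDU: M=33.2406, payoff=3.0006, prob=0.098765
DDUU: M=27.0080, payoff=0.0000, prob=0.049383
UDUU: M=33.2406, payoff=3.0006, prob=0.098765
DUUU: M=33.2406, payoff=3.0006, prob=0.098765
UUUU: M=40.9115, payoff=10.6715, prob=0.197531
Price = Σ prob·payoff / R^4 = 3.735321 / 1.215506 = 3.0731

price = 3.0731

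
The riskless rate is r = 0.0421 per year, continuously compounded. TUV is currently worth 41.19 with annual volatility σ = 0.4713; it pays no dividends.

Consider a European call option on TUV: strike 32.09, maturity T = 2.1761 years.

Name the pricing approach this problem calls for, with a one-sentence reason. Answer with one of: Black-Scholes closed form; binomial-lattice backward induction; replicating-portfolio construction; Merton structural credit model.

Key observation: a European-exercise option on TUV struck at 32.09 — a GBM underlying with constant parameters — admits an analytic price: the data contain no early exercise, no discrete tree, no debt structure.

framework: Black-Scholes closed form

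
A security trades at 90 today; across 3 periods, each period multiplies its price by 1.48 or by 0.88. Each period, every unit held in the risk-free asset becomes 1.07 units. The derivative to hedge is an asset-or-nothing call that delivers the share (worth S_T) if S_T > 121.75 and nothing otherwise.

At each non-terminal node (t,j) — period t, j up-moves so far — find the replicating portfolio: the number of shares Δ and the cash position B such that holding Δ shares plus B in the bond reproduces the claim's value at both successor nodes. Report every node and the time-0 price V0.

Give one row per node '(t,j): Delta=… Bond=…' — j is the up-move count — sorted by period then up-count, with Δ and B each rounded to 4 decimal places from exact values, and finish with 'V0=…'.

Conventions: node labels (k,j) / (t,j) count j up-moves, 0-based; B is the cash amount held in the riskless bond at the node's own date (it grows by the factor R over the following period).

Under the risk-neutral measure, an up-move has probability p* = (R−d)/(u−d) = 0.3167 and values discount at R = 1.07.
Terminal payoffs: V(3,0)=0.0000, V(3,1)=0.0000, V(3,2)=173.4797, V(3,3)=291.7613
Node (2,0) S=69.6960: V=(p*·0.0000+(1−p*)·0.0000)/1.07=0.0000; Δ=(0.0000−0.0000)/(103.1501−61.3325)=0.0000; B=V−Δ·S=0.0000
Node (2,1) S=117.2160: V=(p*·173.4797+(1−p*)·0.0000)/1.07=51.3413; Δ=(173.4797−0.0000)/(173.4797−103.1501)=2.4667; B=V−Δ·S=-237.7915
Node (2,2) S=197.1360: V=(p*·291.7613+(1−p*)·173.4797)/1.07=197.1360; Δ=(291.7613−173.4797)/(291.7613−173.4797)=1.0000; B=V−Δ·S=0.0000
Node (1,0) S=79.2000: V=(p*·51.3413+(1−p*)·0.0000)/1.07=15.1945; Δ=(51.3413−0.0000)/(117.2160−69.6960)=1.0804; B=V−Δ·S=-70.3744
Node (1,1) S=133.2000: V=(p*·197.1360+(1−p*)·51.3413)/1.07=91.1305; Δ=(197.1360−51.3413)/(197.1360−117.2160)=1.8243; B=V−Δ·S=-151.8606
Node (0,0) S=90.0000: V=(p*·91.1305+(1−p*)·15.1945)/1.07=36.6737; Δ=(91.1305−15.1945)/(133.2000−79.2000)=1.4062; B=V−Δ·S=-89.8863
Sanity check at the root: Δ(0,0)·S0 + B(0,0) reproduces V0 = 36.6737.

(0,0): Delta=1.4062 Bond=-89.8863
(1,0): Delta=1.0804 Bond=-70.3744
(1,1): Delta=1.8243 Bond=-151.8606
(2,0): Delta=0.0000 Bond=0.0000
(2,1): Delta=2.4667 Bond=-237.7915
(2,2): Delta=1.0000 Bond=0.0000
V0=36.6737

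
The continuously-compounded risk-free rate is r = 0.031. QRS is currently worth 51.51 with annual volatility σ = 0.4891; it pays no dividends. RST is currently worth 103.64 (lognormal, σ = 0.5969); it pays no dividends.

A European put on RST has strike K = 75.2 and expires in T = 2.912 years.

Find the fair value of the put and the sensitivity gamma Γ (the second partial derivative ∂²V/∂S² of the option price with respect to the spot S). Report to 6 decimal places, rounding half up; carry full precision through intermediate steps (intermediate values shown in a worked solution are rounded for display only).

σ√T = 0.5969·√2.912 = 1.018585
d₁ = (ln(S/K) + (r+σ²/2)T) / (σ√T) = (ln(103.64/75.2) + (0.031+0.5969²/2)·2.912) / 1.018585 = (0.320772 + 0.609030) / 1.018585 = 0.912837
d₂ = d₁ − σ√T = 0.912837 − 1.018585 = -0.105748
e^{−rT} = 0.913683
N(−d₁) = 0.180664,  N(−d₂) = 0.542109
Put price V = K·e^{−rT}·N(−d₂) − S·N(−d₁) = 37.247727 − 18.724038 = 18.523689
φ(d₁) = (1/√(2π))·e^{−d₁²/2} = 0.263007
Γ = φ(d₁) / (S·σ·√T) = 0.002491

price = 18.523689
Γ = 0.002491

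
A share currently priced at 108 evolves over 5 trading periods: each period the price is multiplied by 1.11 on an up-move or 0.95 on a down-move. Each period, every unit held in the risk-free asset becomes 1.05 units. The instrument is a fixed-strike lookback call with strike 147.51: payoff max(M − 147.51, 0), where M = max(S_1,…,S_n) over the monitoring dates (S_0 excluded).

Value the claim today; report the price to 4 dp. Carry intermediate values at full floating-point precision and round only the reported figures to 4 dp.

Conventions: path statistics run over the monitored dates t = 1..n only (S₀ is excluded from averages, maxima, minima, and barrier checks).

price = 4.7970

Risk-neutral up-probability p* = (R−d)/(u−d) = (1.05−0.95)/(1.11−0.95) = 0.6250; the claim prices as the p*-weighted sum of path payoffs discounted by R^5.
Enumerate all 2^5 = 32 price paths (U = up ×1.11, D = down ×0.95); each path with k up-moves has probability p*^k·(1−p*)^(5−k).
DDDDD: M=102.6000, payoff=0.0000, prob=0.007416
UDDDD: M=119.8800, payoff=0.0000, prob=0.012360
DUDDD: M=113.8860, payoff=0.0000, prob=0.012360
UUDDD: M=133.0668, payoff=0.0000, prob=0.020599
DDUDD: M=108.1917, payoff=0.0000, prob=0.012360
UDUDD: M=126.4135, payoff=0.0000, prob=0.020599
DUUDD: M=126.4135, payoff=0.0000, prob=0.020599
UUUDD: M=147.7041, payoff=0.1941, prob=0.034332
DDDUD: M=102.7821, payoff=0.0000, prob=0.012360
UDDUD: M=120.0928, payoff=0.0000, prob=0.020599
DUDUD: M=120.0928, payoff=0.0000, prob=0.020599
UUDUD: M=140.3189, payoff=0.0000, prob=0.034332
DDUUD: M=120.0928, payoff=0.0000, prob=0.020599
UDUUD: M=140.3189, payoff=0.0000, prob=0.034332
DUUUD: M=140.3189, payoff=0.0000, prob=0.034332
UUUUD: M=163.9516, payoff=16.4416, prob=0.057220
DDDDU: M=102.6000, payoff=0.0000, prob=0.012360
UDDDU: M=119.8800, payoff=0.0000, prob=0.020599
DUDDU: M=114.0881, payoff=0.0000, prob=0.020599
UUDDU: M=133.3030, payoff=0.0000, prob=0.034332
DDUDU: M=114.0881, payoff=0.0000, prob=0.020599
UDUDU: M=133.3030, payoff=0.0000, prob=0.034332
DUUDU: M=133.3030, payoff=0.0000, prob=0.034332
UUUDU: M=155.7540, payoff=8.2440, prob=0.057220
DDDUU: M=114.0881, payoff=0.0000, prob=0.020599
UDDUU: M=133.3030, payoff=0.0000, prob=0.034332
DUDUU: M=133.3030, payoff=0.0000, prob=0.034332
UUDUU: M=155.7540, payoff=8.2440, prob=0.057220
DDUUU: M=133.3030, payoff=0.0000, prob=0.034332
UDUUU: M=155.7540, payoff=8.2440, prob=0.057220
DUUUU: M=155.7540, payoff=8.2440, prob=0.057220
UUUUU: M=181.9863, payoff=34.4763, prob=0.095367
Price = Σ prob·payoff / R^5 = 6.122283 / 1.276282 = 4.7970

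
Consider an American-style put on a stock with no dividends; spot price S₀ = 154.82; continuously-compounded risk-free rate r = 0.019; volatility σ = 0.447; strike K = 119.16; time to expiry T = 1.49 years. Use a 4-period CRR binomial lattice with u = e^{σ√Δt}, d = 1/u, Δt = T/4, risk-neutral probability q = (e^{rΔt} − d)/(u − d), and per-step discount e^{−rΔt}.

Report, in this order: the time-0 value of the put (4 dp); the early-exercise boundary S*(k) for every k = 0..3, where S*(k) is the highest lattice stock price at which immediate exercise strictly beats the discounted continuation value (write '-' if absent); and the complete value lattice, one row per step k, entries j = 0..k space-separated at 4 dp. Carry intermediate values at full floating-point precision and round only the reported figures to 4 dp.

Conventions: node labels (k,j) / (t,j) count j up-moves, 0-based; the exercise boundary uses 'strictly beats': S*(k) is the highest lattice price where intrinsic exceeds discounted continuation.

Δt=0.37250, u=1.31366, d=0.76123, q=0.44507, disc=e^(-rΔt)=0.99295
k=4 terminal: V=max(K-S,0) → 67.1728 29.4457 0.0000 0.0000 0.0000
k=3: j=0 S=68.2934 intr=50.8666 cont=50.0262 V=50.8666[EX]; j=1 S=117.8540 intr=1.3060 cont=16.2250 V=16.2250[hold]; j=2 S=203.3807 intr=0.0000 cont=0.0000 V=0.0000[hold]; j=3 S=350.9742 intr=0.0000 cont=0.0000 V=0.0000[hold]  S*(3)=68.2934
k=2: j=0 S=89.7143 intr=29.4457 cont=35.1985 V=35.1985[hold]; j=1 S=154.8200 intr=0.0000 cont=8.9402 V=8.9402[hold]; j=2 S=267.1729 intr=0.0000 cont=0.0000 V=0.0000[hold]  S*(2)=-
k=1: j=0 S=117.8540 intr=1.3060 cont=23.3458 V=23.3458[hold]; j=1 S=203.3807 intr=0.0000 cont=4.9262 V=4.9262[hold]  S*(1)=-
k=0: j=0 S=154.8200 intr=0.0000 cont=15.0409 V=15.0409[hold]  S*(0)=-

price = 15.0409
boundary = - - - 68.2934
tree:
15.0409
23.3458 4.9262
35.1985 8.9402 0.0000
50.8666 16.2250 0.0000 0.0000
67.1728 29.4457 0.0000 0.0000 0.0000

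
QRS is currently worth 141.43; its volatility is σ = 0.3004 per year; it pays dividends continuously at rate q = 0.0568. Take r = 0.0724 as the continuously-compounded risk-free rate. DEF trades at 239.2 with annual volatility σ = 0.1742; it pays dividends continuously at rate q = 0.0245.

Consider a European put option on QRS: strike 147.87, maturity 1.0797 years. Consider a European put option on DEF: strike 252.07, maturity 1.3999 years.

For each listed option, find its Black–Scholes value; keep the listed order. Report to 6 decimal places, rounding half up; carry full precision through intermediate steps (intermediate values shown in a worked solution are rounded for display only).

price(QRS put K=147.87) = 18.660958
price(DEF put K=252.07) = 17.200519

[QRS put K=147.87]
σ√T = 0.3004·√1.0797 = 0.312141
d₁ = (ln(S/K) + (r−q+σ²/2)T) / (σ√T) = (ln(141.43/147.87) + (0.0724−0.0568+0.3004²/2)·1.0797) / 0.312141 = (-0.044529 + 0.065559) / 0.312141 = 0.067376
d₂ = d₁ − σ√T = 0.067376 − 0.312141 = -0.244765
e^{−rT} = 0.924807
e^{−qT} = 0.940516
N(−d₁) = 0.473141,  N(−d₂) = 0.596681
price = K·e^{−rT}·N(−d₂) − S·e^{−qT}·N(−d₁) = 81.596840 − 62.935882 = 18.660958
[DEF put K=252.07]
σ√T = 0.1742·√1.3999 = 0.206109
d₁ = (ln(S/K) + (r−q+σ²/2)T) / (σ√T) = (ln(239.2/252.07) + (0.0724−0.0245+0.1742²/2)·1.3999) / 0.206109 = (-0.052407 + 0.088296) / 0.206109 = 0.174126
d₂ = d₁ − σ√T = 0.174126 − 0.206109 = -0.031983
e^{−rT} = 0.903614
e^{−qT} = 0.966284
N(−d₁) = 0.430883,  N(−d₂) = 0.512757
price = K·e^{−rT}·N(−d₂) − S·e^{−qT}·N(−d₁) = 116.792796 − 99.592278 = 17.200519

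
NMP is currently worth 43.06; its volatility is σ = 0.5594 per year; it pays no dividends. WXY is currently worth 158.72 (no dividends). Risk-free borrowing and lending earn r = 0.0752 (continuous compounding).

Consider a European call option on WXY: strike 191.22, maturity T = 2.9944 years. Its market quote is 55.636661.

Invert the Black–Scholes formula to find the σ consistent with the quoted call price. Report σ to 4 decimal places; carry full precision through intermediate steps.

sigma = 0.5046

At σ = 0.5046 the Black–Scholes value reproduces the quote:
σ√T = 0.5046·√2.9944 = 0.873177
d₁ = (ln(S/K) + (r+σ²/2)T) / (σ√T) = (ln(158.72/191.22) + (0.0752+0.5046²/2)·2.9944) / 0.873177 = (-0.186283 + 0.606398) / 0.873177 = 0.481134
d₂ = d₁ − σ√T = 0.481134 − 0.873177 = -0.392043
e^{−rT} = 0.798373
N(d₁) = 0.684789,  N(d₂) = 0.347513
V = S·N(d₁) − K·e^{−rT}·N(d₂) = 108.689750 − 53.053089 = 55.636661 (the quoted price), and the Black–Scholes price is strictly increasing in σ, so σ is unique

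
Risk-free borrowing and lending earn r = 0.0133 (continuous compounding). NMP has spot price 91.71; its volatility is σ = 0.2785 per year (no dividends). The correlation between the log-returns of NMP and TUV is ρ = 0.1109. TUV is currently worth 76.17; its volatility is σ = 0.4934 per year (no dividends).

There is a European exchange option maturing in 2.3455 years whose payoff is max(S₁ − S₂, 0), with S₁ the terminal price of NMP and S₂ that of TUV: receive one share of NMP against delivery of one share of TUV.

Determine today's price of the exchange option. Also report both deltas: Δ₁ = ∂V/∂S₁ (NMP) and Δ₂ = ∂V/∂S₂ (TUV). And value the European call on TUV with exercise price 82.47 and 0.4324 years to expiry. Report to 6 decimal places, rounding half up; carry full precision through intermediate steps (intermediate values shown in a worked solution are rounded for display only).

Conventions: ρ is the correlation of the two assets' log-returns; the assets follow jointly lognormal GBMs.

σ_eff = √(σ₁² + σ₂² − 2ρσ₁σ₂) = √(0.2785² + 0.4934² − 2·0.1109·0.2785·0.4934) = 0.539006
d₁ = (ln(S₁/S₂) + (q₂ − q₁ + σ_eff²/2)T) / (σ_eff√T) = (ln(91.71/76.17) + (0.0 − 0.0 + 0.145264)·2.3455) / 0.825490 = 0.637658
d₂ = d₁ − σ_eff√T = 0.637658 − 0.825490 = -0.187831
N(d₁) = 0.738152,  N(d₂) = 0.425504
V = S₁·e^{−q₁T}·N(d₁) − S₂·e^{−q₂T}·N(d₂) = 67.695913 − 32.410673 = 35.285240
Δ₁ = e^{−q₁T}·N(d₁) = 0.738152;  Δ₂ = −e^{−q₂T}·N(d₂) = -0.425504
[vanilla: TUV call K=82.47]
σ√T = 0.4934·√0.4324 = 0.324446
d₁ = (ln(S/K) + (r+σ²/2)T) / (σ√T) = (ln(76.17/82.47) + (0.0133+0.4934²/2)·0.4324) / 0.324446 = (-0.079467 + 0.058383) / 0.324446 = -0.064983
d₂ = d₁ − σ√T = -0.064983 − 0.324446 = -0.389429
e^{−rT} = 0.994266
N(d₁) = 0.474094,  N(d₂) = 0.348479
price = S·N(d₁) − K·e^{−rT}·N(d₂) = 36.111719 − 28.574302 = 7.537417

exchange price = 35.285240
Δ1 = 0.738152
Δ2 = -0.425504
price(TUV call K=82.47) = 7.537417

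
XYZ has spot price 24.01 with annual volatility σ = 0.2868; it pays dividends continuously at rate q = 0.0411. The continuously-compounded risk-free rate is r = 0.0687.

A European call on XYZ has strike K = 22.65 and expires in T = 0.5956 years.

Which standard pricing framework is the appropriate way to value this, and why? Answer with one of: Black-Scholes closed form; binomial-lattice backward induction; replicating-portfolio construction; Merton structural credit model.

framework: Black-Scholes closed form

Key observation: a European claim on XYZ (strike 22.65) — a lognormal (GBM) underlying with constant rate and volatility — has an exact closed-form value; no lattice or capital structure is involved.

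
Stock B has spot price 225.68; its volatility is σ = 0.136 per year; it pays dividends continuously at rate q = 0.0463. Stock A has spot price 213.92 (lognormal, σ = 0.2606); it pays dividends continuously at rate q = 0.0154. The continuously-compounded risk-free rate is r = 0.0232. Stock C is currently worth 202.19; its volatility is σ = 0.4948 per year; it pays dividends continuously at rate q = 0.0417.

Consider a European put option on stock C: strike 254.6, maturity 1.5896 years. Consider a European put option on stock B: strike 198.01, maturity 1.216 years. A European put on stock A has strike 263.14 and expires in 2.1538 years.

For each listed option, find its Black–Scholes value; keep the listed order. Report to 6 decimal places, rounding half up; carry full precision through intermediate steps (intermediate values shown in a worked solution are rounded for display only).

price(stock C put K=254.6) = 85.672768
price(stock B put K=198.01) = 4.447533
price(stock A put K=263.14) = 60.496928

[stock C put K=254.6]
σ√T = 0.4948·√1.5896 = 0.623841
d₁ = (ln(S/K) + (r−q+σ²/2)T) / (σ√T) = (ln(202.19/254.6) + (0.0232−0.0417+0.4948²/2)·1.5896) / 0.623841 = (-0.230486 + 0.165181) / 0.623841 = -0.104682
d₂ = d₁ − σ√T = -0.104682 − 0.623841 = -0.728523
e^{−rT} = 0.963793
e^{−qT} = 0.935863
N(−d₁) = 0.541686,  N(−d₂) = 0.766853
price = K·e^{−rT}·N(−d₂) − S·e^{−qT}·N(−d₁) = 188.171728 − 102.498959 = 85.672768
[stock B put K=198.01]
σ√T = 0.136·√1.216 = 0.149970
d₁ = (ln(S/K) + (r−q+σ²/2)T) / (σ√T) = (ln(225.68/198.01) + (0.0232−0.0463+0.136²/2)·1.216) / 0.149970 = (0.130801 − 0.016844) / 0.149970 = 0.759860
d₂ = d₁ − σ√T = 0.759860 − 0.149970 = 0.609889
e^{−rT} = 0.972183
e^{−qT} = 0.945255
N(−d₁) = 0.223669,  N(−d₂) = 0.270968
price = K·e^{−rT}·N(−d₂) − S·e^{−qT}·N(−d₁) = 52.161792 − 47.714259 = 4.447533
[stock A put K=263.14]
σ√T = 0.2606·√2.1538 = 0.382452
d₁ = (ln(S/K) + (r−q+σ²/2)T) / (σ√T) = (ln(213.92/263.14) + (0.0232−0.0154+0.2606²/2)·2.1538) / 0.382452 = (-0.207084 + 0.089934) / 0.382452 = -0.306312
d₂ = d₁ − σ√T = -0.306312 − 0.382452 = -0.688764
e^{−rT} = 0.951260
e^{−qT} = 0.967376
N(−d₁) = 0.620316,  N(−d₂) = 0.754514
price = K·e^{−rT}·N(−d₂) − S·e^{−qT}·N(−d₁) = 188.865808 − 128.368880 = 60.496928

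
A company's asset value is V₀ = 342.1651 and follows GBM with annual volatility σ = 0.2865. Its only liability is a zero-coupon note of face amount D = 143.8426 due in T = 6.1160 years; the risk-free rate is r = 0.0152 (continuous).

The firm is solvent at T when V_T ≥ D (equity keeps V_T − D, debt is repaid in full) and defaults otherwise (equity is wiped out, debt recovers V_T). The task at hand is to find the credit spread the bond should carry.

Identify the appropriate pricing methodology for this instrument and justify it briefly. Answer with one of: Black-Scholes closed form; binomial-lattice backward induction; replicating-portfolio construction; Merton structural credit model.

framework: Merton structural credit model

Key observation: the asked-for credit quantity lives on the firm's capital structure — asset value, asset volatility, debt face 143.8426 — which is the structural model's domain.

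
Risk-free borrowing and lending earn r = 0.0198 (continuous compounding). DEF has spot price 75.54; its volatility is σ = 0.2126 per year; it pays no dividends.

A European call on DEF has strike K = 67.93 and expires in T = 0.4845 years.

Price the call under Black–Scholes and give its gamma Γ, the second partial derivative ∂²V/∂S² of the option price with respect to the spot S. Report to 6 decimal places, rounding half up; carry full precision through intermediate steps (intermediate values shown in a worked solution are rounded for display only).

σ√T = 0.2126·√0.4845 = 0.147982
d₁ = (ln(S/K) + (r+σ²/2)T) / (σ√T) = (ln(75.54/67.93) + (0.0198+0.2126²/2)·0.4845) / 0.147982 = (0.106185 + 0.020542) / 0.147982 = 0.856366
d₂ = d₁ − σ√T = 0.856366 − 0.147982 = 0.708383
e^{−rT} = 0.990453
N(d₁) = 0.804102,  N(d₂) = 0.760646
Call price V = S·N(d₁) − K·e^{−rT}·N(d₂) = 60.741880 − 51.177392 = 9.564488
φ(d₁) = (1/√(2π))·e^{−d₁²/2} = 0.276479
Γ = φ(d₁) / (S·σ·√T) = 0.024733

price = 9.564488
Γ = 0.024733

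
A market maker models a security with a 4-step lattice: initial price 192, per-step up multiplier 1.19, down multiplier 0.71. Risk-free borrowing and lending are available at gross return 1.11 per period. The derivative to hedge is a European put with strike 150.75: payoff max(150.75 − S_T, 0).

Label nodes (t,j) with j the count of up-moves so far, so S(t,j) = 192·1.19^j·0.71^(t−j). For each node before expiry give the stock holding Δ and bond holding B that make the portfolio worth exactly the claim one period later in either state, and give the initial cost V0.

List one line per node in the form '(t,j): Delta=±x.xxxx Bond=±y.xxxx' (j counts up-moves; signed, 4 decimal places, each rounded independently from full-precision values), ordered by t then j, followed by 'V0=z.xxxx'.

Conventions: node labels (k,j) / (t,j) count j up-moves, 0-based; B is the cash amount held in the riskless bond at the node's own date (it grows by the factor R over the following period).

Since d<R<u, set p* = (R−d)/(u−d) = 0.8333; price each node as the discounted p*-expectation of its children.
Expiry values: V(4,0)=101.9596, V(4,1)=68.9745, V(4,2)=13.6896, V(4,3)=0.0000, V(4,4)=0.0000
(3,0): S=68.7189. Δ = (V_up−V_dn)/(S_up−S_dn) = (68.9745−101.9596)/(81.7755−48.7904) = -1.0000. V = [p*·68.9745 + (1−p*)·101.9596]/1.11 = 67.0919. B = V − Δ·S = 135.8108.
(3,1): S=115.1768. Δ = (V_up−V_dn)/(S_up−S_dn) = (13.6896−68.9745)/(137.0604−81.7755) = -1.0000. V = [p*·13.6896 + (1−p*)·68.9745]/1.11 = 20.6340. B = V − Δ·S = 135.8108.
(3,2): S=193.0428. Δ = (V_up−V_dn)/(S_up−S_dn) = (0.0000−13.6896)/(229.7209−137.0604) = -0.1477. V = [p*·0.0000 + (1−p*)·13.6896]/1.11 = 2.0555. B = V − Δ·S = 30.5756.
(3,3): S=323.5505. Δ = (V_up−V_dn)/(S_up−S_dn) = (0.0000−0.0000)/(385.0251−229.7209) = 0.0000. V = [p*·0.0000 + (1−p*)·0.0000]/1.11 = 0.0000. B = V − Δ·S = 0.0000.
(2,0): S=96.7872. Δ = (V_up−V_dn)/(S_up−S_dn) = (20.6340−67.0919)/(115.1768−68.7189) = -1.0000. V = [p*·20.6340 + (1−p*)·67.0919]/1.11 = 25.5649. B = V − Δ·S = 122.3521.
(2,1): S=162.2208. Δ = (V_up−V_dn)/(S_up−S_dn) = (2.0555−20.6340)/(193.0428−115.1768) = -0.2386. V = [p*·2.0555 + (1−p*)·20.6340]/1.11 = 4.6414. B = V − Δ·S = 43.3467.
(2,2): S=271.8912. Δ = (V_up−V_dn)/(S_up−S_dn) = (0.0000−2.0555)/(323.5505−193.0428) = -0.0158. V = [p*·0.0000 + (1−p*)·2.0555]/1.11 = 0.3086. B = V − Δ·S = 4.5909.
(1,0): S=136.3200. Δ = (V_up−V_dn)/(S_up−S_dn) = (4.6414−25.5649)/(162.2208−96.7872) = -0.3198. V = [p*·4.6414 + (1−p*)·25.5649]/1.11 = 7.3231. B = V − Δ·S = 50.9137.
(1,1): S=228.4800. Δ = (V_up−V_dn)/(S_up−S_dn) = (0.3086−4.6414)/(271.8912−162.2208) = -0.0395. V = [p*·0.3086 + (1−p*)·4.6414]/1.11 = 0.9286. B = V − Δ·S = 9.9552.
(0,0): S=192.0000. Δ = (V_up−V_dn)/(S_up−S_dn) = (0.9286−7.3231)/(228.4800−136.3200) = -0.0694. V = [p*·0.9286 + (1−p*)·7.3231]/1.11 = 1.7967. B = V − Δ·S = 15.1185.
Check: Δ(0,0)·S0 + B(0,0) = 1.7967 = V0.

(0,0): Delta=-0.0694 Bond=15.1185
(1,0): Delta=-0.3198 Bond=50.9137
(1,1): Delta=-0.0395 Bond=9.9552
(2,0): Delta=-1.0000 Bond=122.3521
(2,1): Delta=-0.2386 Bond=43.3467
(2,2): Delta=-0.0158 Bond=4.5909
(3,0): Delta=-1.0000 Bond=135.8108
(3,1): Delta=-1.0000 Bond=135.8108
(3,2): Delta=-0.1477 Bond=30.5756
(3,3): Delta=0.0000 Bond=0.0000
V0=1.7967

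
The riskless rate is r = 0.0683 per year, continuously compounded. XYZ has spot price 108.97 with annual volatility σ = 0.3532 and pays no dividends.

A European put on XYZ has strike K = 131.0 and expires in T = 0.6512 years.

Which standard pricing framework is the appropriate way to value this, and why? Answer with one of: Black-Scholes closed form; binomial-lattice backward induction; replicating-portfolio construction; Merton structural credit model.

framework: Black-Scholes closed form

Key observation: the instrument is a plain European put (strike 131.0) on a lognormal asset; the exact continuous-time formula applies directly.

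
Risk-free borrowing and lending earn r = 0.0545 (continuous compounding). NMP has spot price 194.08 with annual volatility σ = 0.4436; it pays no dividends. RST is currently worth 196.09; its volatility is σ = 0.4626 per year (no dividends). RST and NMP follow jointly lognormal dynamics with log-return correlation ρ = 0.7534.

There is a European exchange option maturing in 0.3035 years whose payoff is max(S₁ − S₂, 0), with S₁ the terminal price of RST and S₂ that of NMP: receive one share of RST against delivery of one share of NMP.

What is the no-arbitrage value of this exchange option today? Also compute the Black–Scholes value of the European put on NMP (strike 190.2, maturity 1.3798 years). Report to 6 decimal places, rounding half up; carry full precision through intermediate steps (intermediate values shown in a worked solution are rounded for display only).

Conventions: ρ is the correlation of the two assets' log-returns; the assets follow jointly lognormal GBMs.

σ_eff = √(σ₁² + σ₂² − 2ρσ₁σ₂) = √(0.4626² + 0.4436² − 2·0.7534·0.4626·0.4436) = 0.318701
d₁ = (ln(S₁/S₂) + (q₂ − q₁ + σ_eff²/2)T) / (σ_eff√T) = (ln(196.09/194.08) + (0.0 − 0.0 + 0.050785)·0.3035) / 0.175575 = 0.146471
d₂ = d₁ − σ_eff√T = 0.146471 − 0.175575 = -0.029104
N(d₁) = 0.558225,  N(d₂) = 0.488391
V = S₁·e^{−q₁T}·N(d₁) − S₂·e^{−q₂T}·N(d₂) = 109.462353 − 94.786864 = 14.675489
[vanilla: NMP put K=190.2]
σ√T = 0.4436·√1.3798 = 0.521074
d₁ = (ln(S/K) + (r+σ²/2)T) / (σ√T) = (ln(194.08/190.2) + (0.0545+0.4436²/2)·1.3798) / 0.521074 = (0.020194 + 0.210958) / 0.521074 = 0.443608
d₂ = d₁ − σ√T = 0.443608 − 0.521074 = -0.077466
e^{−rT} = 0.927559
N(−d₁) = 0.328663,  N(−d₂) = 0.530874
price = K·e^{−rT}·N(−d₂) − S·N(−d₁) = 93.657644 − 63.786934 = 29.870710

exchange price = 14.675489
price(NMP put K=190.2) = 29.870710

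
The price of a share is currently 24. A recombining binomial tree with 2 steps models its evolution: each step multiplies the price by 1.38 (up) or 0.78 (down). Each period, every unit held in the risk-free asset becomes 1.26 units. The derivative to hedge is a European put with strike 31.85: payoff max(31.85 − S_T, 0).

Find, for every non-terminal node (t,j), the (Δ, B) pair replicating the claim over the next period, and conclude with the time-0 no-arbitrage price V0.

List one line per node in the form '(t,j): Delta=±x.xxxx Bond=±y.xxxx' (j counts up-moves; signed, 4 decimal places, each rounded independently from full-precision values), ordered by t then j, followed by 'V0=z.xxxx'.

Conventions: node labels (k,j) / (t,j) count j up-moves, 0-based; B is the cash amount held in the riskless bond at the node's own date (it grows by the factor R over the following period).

(0,0): Delta=-0.3891 Bond=10.9852
(1,0): Delta=-1.0000 Bond=25.2778
(1,1): Delta=-0.3028 Bond=10.9823
V0=1.6473

Risk-neutral probability p* = (R−d)/(u−d) = (1.26−0.78)/(1.38−0.78) = 0.8000.
Payoffs at expiry: V(2,0)=17.2484, V(2,1)=6.0164, V(2,2)=0.0000
Node (1,0) S=18.7200: V=(p*·6.0164+(1−p*)·17.2484)/1.26=6.5578; Δ=(6.0164−17.2484)/(25.8336−14.6016)=-1.0000; B=V−Δ·S=25.2778
Node (1,1) S=33.1200: V=(p*·0.0000+(1−p*)·6.0164)/1.26=0.9550; Δ=(0.0000−6.0164)/(45.7056−25.8336)=-0.3028; B=V−Δ·S=10.9823
Node (0,0) S=24.0000: V=(p*·0.9550+(1−p*)·6.5578)/1.26=1.6473; Δ=(0.9550−6.5578)/(33.1200−18.7200)=-0.3891; B=V−Δ·S=10.9852
Verification: the root portfolio costs Δ(0,0)·S0 + B(0,0) = 1.6473, matching V0.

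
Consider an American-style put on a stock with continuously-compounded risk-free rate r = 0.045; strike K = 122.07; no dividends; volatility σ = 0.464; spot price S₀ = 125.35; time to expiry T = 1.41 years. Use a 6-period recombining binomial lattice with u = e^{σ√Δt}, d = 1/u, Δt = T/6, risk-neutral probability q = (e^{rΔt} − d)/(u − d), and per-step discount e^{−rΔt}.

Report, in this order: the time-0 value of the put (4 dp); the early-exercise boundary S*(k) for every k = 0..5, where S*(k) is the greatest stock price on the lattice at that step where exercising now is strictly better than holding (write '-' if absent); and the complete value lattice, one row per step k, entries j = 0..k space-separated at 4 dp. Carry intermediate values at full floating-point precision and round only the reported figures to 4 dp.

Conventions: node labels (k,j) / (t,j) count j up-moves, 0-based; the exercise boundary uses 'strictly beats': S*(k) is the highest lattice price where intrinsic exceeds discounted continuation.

price = 21.2462
boundary = - - - 63.8357 79.9375 63.8357
tree:
21.2462
30.9504 10.6733
43.4590 17.4028 3.2489
58.2343 27.6135 6.1653 0.0000
71.0927 42.1325 11.6997 0.0000 0.0000
81.3610 58.2343 22.2022 0.0000 0.0000 0.0000
89.5610 71.0927 42.1325 0.0000 0.0000 0.0000 0.0000

Δt=0.23500  u=1.25224  d=0.79857  q=0.46744  discount=0.98948
step 6 (expiry): payoffs max(K−S,0) = 89.5610 71.0927 42.1325 0.0000 0.0000 0.0000 0.0000
step 5: (k=5,j=0): S=40.7090, K−S=81.3610, hold=80.0770 ⇒ V=81.3610 exercise | (k=5,j=1): S=63.8357, K−S=58.2343, hold=56.9502 ⇒ V=58.2343 exercise | (k=5,j=2): S=100.1008, K−S=21.9692, hold=22.2022 ⇒ V=22.2022 continue | (k=5,j=3): S=156.9680, K−S=0.0000, hold=0.0000 ⇒ V=0.0000 continue | (k=5,j=4): S=246.1416, K−S=0.0000, hold=0.0000 ⇒ V=0.0000 continue | (k=5,j=5): S=385.9746, K−S=0.0000, hold=0.0000 ⇒ V=0.0000 continue  boundary S*=63.8357
step 4: (k=4,j=0): S=50.9773, K−S=71.0927, hold=69.8086 ⇒ V=71.0927 exercise | (k=4,j=1): S=79.9375, K−S=42.1325, hold=40.9562 ⇒ V=42.1325 exercise | (k=4,j=2): S=125.3500, K−S=0.0000, hold=11.6997 ⇒ V=11.6997 continue | (k=4,j=3): S=196.5613, K−S=0.0000, hold=0.0000 ⇒ V=0.0000 continue | (k=4,j=4): S=308.2278, K−S=0.0000, hold=0.0000 ⇒ V=0.0000 continue  boundary S*=79.9375
step 3: (k=3,j=0): S=63.8357, K−S=58.2343, hold=56.9502 ⇒ V=58.2343 exercise | (k=3,j=1): S=100.1008, K−S=21.9692, hold=27.6135 ⇒ V=27.6135 continue | (k=3,j=2): S=156.9680, K−S=0.0000, hold=6.1653 ⇒ V=6.1653 continue | (k=3,j=3): S=246.1416, K−S=0.0000, hold=0.0000 ⇒ V=0.0000 continue  boundary S*=63.8357
step 2: (k=2,j=0): S=79.9375, K−S=42.1325, hold=43.4590 ⇒ V=43.4590 continue | (k=2,j=1): S=125.3500, K−S=0.0000, hold=17.4028 ⇒ V=17.4028 continue | (k=2,j=2): S=196.5613, K−S=0.0000, hold=3.2489 ⇒ V=3.2489 continue  boundary S*=-
step 1: (k=1,j=0): S=100.1008, K−S=21.9692, hold=30.9504 ⇒ V=30.9504 continue | (k=1,j=1): S=156.9680, K−S=0.0000, hold=10.6733 ⇒ V=10.6733 continue  boundary S*=-
step 0: (k=0,j=0): S=125.3500, K−S=0.0000, hold=21.2462 ⇒ V=21.2462 continue  boundary S*=-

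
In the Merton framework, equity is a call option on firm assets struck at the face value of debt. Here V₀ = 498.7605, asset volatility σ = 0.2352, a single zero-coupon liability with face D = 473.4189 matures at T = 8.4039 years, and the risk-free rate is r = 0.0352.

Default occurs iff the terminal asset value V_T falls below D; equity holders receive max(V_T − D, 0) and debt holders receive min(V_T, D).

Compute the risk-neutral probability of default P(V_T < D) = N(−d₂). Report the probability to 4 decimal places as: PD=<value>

With assets at 498.7605 and a single debt payment of 473.4189 at 8.4039 years:
d₁ = [ln(V₀/D) + (r + σ²/2)T] / (σ√T)
   = [ln(498.7605/473.4189) + (0.0352 + 0.5·0.2352²)·8.4039] / (0.2352·√8.4039)
   = [0.052145 + 0.528265] / 0.681833 = 0.851251
d₂ = d₁ − σ√T = 0.851251 − 0.681833 = 0.169418
risk-neutral PD = N(−d₂) = N(-0.169418) = 0.432734

PD=0.4327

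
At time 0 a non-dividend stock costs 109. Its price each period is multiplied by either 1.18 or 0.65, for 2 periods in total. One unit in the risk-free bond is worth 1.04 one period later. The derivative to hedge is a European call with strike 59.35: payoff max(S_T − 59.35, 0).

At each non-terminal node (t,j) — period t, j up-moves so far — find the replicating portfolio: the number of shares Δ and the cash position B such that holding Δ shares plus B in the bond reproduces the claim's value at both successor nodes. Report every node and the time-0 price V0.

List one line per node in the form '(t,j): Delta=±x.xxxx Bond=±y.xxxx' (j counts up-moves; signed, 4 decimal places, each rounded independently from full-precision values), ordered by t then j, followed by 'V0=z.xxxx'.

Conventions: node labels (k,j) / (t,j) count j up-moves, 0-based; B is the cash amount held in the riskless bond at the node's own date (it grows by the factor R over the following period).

(0,0): Delta=0.9415 Bond=-47.6420
(1,0): Delta=0.6459 Bond=-28.6002
(1,1): Delta=1.0000 Bond=-57.0673
V0=54.9854

Under the risk-neutral measure, an up-move has probability p* = (R−d)/(u−d) = 0.7358 and values discount at R = 1.04.
At maturity the claim pays: V(2,0)=0.0000, V(2,1)=24.2530, V(2,2)=92.4216
  t=1,j=0: stock 70.8500 → up 83.6030 (V=24.2530), down 46.0525 (V=0.0000). Price 17.1601; hedge Δ=0.6459, bond B=-28.6002.
  t=1,j=1: stock 128.6200 → up 151.7716 (V=92.4216), down 83.6030 (V=24.2530). Price 71.5527; hedge Δ=1.0000, bond B=-57.0673.
  t=0,j=0: stock 109.0000 → up 128.6200 (V=71.5527), down 70.8500 (V=17.1601). Price 54.9854; hedge Δ=0.9415, bond B=-47.6420.
As a check, the time-0 holding Δ(0,0)·S0 + B(0,0) comes to 54.9854 — exactly V0.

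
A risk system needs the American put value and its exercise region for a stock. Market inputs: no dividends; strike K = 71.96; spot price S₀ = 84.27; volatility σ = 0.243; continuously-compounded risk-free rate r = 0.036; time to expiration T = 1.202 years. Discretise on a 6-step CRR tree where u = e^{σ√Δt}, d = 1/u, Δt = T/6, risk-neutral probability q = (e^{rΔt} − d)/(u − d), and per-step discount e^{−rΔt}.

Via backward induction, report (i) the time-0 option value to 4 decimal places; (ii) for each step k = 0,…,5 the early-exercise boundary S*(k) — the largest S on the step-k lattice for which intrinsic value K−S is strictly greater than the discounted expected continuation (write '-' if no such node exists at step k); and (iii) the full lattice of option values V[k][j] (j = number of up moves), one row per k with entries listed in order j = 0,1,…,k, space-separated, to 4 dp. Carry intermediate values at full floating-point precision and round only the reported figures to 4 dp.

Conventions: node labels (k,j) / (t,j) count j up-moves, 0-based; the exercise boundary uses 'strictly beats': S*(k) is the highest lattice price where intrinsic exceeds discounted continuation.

Δt=0.20033, u=1.11490, d=0.89694, q=0.50604, disc=e^(-rΔt)=0.99281
k=6 terminal: V=max(K-S,0) → 28.0806 17.4179 4.1643 0.0000 0.0000 0.0000 0.0000
k=5: j=0 S=48.9211 intr=23.0389 cont=22.5218 V=23.0389[EX]; j=1 S=60.8089 intr=11.1511 cont=10.6340 V=11.1511[EX]; j=2 S=75.5854 intr=0.0000 cont=2.0422 V=2.0422[hold]; j=3 S=93.9525 intr=0.0000 cont=0.0000 V=0.0000[hold]; j=4 S=116.7828 intr=0.0000 cont=0.0000 V=0.0000[hold]; j=5 S=145.1609 intr=0.0000 cont=0.0000 V=0.0000[hold]  S*(5)=60.8089
k=4: j=0 S=54.5421 intr=17.4179 cont=16.9008 V=17.4179[EX]; j=1 S=67.7957 intr=4.1643 cont=6.4946 V=6.4946[hold]; j=2 S=84.2700 intr=0.0000 cont=1.0015 V=1.0015[hold]; j=3 S=104.7475 intr=0.0000 cont=0.0000 V=0.0000[hold]; j=4 S=130.2010 intr=0.0000 cont=0.0000 V=0.0000[hold]  S*(4)=54.5421
k=3: j=0 S=60.8089 intr=11.1511 cont=11.8048 V=11.8048[hold]; j=1 S=75.5854 intr=0.0000 cont=3.6881 V=3.6881[hold]; j=2 S=93.9525 intr=0.0000 cont=0.4911 V=0.4911[hold]; j=3 S=116.7828 intr=0.0000 cont=0.0000 V=0.0000[hold]  S*(3)=-
k=2: j=0 S=67.7957 intr=4.1643 cont=7.6421 V=7.6421[hold]; j=1 S=84.2700 intr=0.0000 cont=2.0554 V=2.0554[hold]; j=2 S=104.7475 intr=0.0000 cont=0.2409 V=0.2409[hold]  S*(2)=-
k=1: j=0 S=75.5854 intr=0.0000 cont=4.7804 V=4.7804[hold]; j=1 S=93.9525 intr=0.0000 cont=1.1290 V=1.1290[hold]  S*(1)=-
k=0: j=0 S=84.2700 intr=0.0000 cont=2.9116 V=2.9116[hold]  S*(0)=-

price = 2.9116
boundary = - - - - 54.5421 60.8089
tree:
2.9116
4.7804 1.1290
7.6421 2.0554 0.2409
11.8048 3.6881 0.4911 0.0000
17.4179 6.4946 1.0015 0.0000 0.0000
23.0389 11.1511 2.0422 0.0000 0.0000 0.0000
28.0806 17.4179 4.1643 0.0000 0.0000 0.0000 0.0000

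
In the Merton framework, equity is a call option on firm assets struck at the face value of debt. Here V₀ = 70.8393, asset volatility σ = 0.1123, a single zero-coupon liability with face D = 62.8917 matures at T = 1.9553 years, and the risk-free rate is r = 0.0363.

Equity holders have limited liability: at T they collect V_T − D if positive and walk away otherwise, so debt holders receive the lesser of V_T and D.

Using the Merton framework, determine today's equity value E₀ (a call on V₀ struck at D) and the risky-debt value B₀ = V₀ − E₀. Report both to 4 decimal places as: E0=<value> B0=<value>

E0=12.8118 B0=58.0275

Apply the equity-as-call identities (strike 62.8917, horizon 1.9553 years):
d₁ = [ln(V₀/D) + (r + σ²/2)T] / (σ√T)
   = [ln(70.8393/62.8917) + (0.0363 + 0.5·0.1123²)·1.9553] / (0.1123·√1.9553)
   = [0.119000 + 0.083307] / 0.157031 = 1.288319
d₂ = d₁ − σ√T = 1.288319 − 0.157031 = 1.131288
N(d₁) = 0.901183,  N(d₂) = 0.871033,  e^(−rT) = 0.931483
E₀ = V₀·N(d₁) − D·e^(−rT)·N(d₂)
   = 70.8393·0.901183 − 62.8917·0.931483·0.871033 = 12.811810
B₀ = V₀ − E₀ = 70.8393 − 12.811810 = 58.027490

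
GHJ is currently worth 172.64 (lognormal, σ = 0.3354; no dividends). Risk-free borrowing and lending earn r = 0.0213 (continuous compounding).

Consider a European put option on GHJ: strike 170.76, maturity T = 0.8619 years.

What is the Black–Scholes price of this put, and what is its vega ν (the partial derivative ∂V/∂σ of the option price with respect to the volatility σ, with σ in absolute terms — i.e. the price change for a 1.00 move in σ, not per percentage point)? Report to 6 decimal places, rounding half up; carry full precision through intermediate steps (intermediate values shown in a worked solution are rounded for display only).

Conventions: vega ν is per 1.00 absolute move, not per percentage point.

price = 18.650325
ν = 61.976715

σ√T = 0.3354·√0.8619 = 0.311381
d₁ = (ln(S/K) + (r+σ²/2)T) / (σ√T) = (ln(172.64/170.76) + (0.0213+0.3354²/2)·0.8619) / 0.311381 = (0.010949 + 0.066837) / 0.311381 = 0.249813
d₂ = d₁ − σ√T = 0.249813 − 0.311381 = -0.061568
e^{−rT} = 0.981809
N(−d₁) = 0.401366,  N(−d₂) = 0.524546
Put price V = K·e^{−rT}·N(−d₂) − S·N(−d₁) = 87.942165 − 69.291839 = 18.650325
φ(d₁) = (1/√(2π))·e^{−d₁²/2} = 0.386686
ν = S·φ(d₁)·√T = 61.976715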